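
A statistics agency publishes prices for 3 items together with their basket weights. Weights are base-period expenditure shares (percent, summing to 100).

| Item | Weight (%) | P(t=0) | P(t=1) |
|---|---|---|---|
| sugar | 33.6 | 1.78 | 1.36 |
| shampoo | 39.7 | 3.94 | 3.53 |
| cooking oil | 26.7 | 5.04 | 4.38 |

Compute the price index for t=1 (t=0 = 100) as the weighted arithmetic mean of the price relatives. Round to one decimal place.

84.4

sugar: 33.6 × (1.36/1.78) = 33.6 × 0.764045 = 25.6719
shampoo: 39.7 × (3.53/3.94) = 39.7 × 0.895939 = 35.5688
cooking oil: 26.7 × (4.38/5.04) = 26.7 × 0.869048 = 23.2036
Index = Σ wᵢ·(p₁ᵢ/p₀ᵢ) = 25.6719 + 35.5688 + 23.2036 = 84.4443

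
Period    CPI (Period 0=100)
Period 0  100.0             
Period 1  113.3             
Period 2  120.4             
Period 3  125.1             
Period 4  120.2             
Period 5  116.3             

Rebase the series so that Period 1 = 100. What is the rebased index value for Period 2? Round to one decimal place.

Rebased(Period 2) = 120.4 / 113.3 × 100 = 106.2665

106.3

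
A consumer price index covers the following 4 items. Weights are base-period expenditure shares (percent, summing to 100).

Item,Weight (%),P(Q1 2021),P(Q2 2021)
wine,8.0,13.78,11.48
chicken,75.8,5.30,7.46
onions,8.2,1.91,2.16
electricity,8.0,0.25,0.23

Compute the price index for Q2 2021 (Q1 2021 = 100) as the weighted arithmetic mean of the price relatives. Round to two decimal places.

129.99

wine: 8.0 × (11.48/13.78) = 8.0 × 0.833091 = 6.6647
chicken: 75.8 × (7.46/5.30) = 75.8 × 1.407547 = 106.6921
onions: 8.2 × (2.16/1.91) = 8.2 × 1.130890 = 9.2733
electricity: 8.0 × (0.23/0.25) = 8.0 × 0.920000 = 7.3600
Index = Σ wᵢ·(p₁ᵢ/p₀ᵢ) = 6.6647 + 106.6921 + 9.2733 + 7.3600 = 129.9901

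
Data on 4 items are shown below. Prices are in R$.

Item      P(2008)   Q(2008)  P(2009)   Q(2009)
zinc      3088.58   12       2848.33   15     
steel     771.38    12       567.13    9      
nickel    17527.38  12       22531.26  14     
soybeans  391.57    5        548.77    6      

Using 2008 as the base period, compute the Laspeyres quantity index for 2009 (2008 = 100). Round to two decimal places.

Laspeyres quantity index uses base-period prices as weights.
ΣP(2008)·Q(2009) = 3088.58×15 + 771.38×9 + 17527.38×14 + 391.57×6 = 46328.7 + 6942.42 + 245383.32 + 2349.42 = 301003.86
ΣP(2008)·Q(2008) = 3088.58×12 + 771.38×12 + 17527.38×12 + 391.57×5 = 37062.96 + 9256.56 + 210328.56 + 1957.85 = 258605.93
Index = 301003.86 / 258605.93 × 100 = 116.3948

116.39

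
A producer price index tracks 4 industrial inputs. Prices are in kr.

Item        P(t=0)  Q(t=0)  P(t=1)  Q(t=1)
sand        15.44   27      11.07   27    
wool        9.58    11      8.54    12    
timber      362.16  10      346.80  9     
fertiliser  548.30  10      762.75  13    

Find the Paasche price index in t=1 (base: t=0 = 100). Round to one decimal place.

123.1

Paasche price index uses current-period quantities as weights.
ΣP(t=1)·Q(t=1) = 11.07×27 + 8.54×12 + 346.80×9 + 762.75×13 = 298.89 + 102.48 + 3121.2 + 9915.75 = 13438.32
ΣP(t=0)·Q(t=1) = 15.44×27 + 9.58×12 + 362.16×9 + 548.30×13 = 416.88 + 114.96 + 3259.44 + 7127.9 = 10919.18
Index = 13438.32 / 10919.18 × 100 = 123.0708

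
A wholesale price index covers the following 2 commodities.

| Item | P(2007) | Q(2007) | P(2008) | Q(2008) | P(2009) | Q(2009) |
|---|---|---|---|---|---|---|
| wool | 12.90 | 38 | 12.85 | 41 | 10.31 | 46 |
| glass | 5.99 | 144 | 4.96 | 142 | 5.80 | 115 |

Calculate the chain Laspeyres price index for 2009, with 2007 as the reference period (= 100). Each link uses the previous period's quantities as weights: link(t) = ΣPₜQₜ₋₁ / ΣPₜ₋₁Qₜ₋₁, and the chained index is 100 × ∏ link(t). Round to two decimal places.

Link 2007→2008:
ΣP(2008)Q(2007) = 12.85×38 + 4.96×144 = 488.3 + 714.24 = 1202.54
ΣP(2007)Q(2007) = 12.90×38 + 5.99×144 = 490.2 + 862.56 = 1352.76
link = 1202.54/1352.76 = 0.888953
Link 2008→2009:
ΣP(2009)Q(2008) = 10.31×41 + 5.80×142 = 422.71 + 823.6 = 1246.31
ΣP(2008)Q(2008) = 12.85×41 + 4.96×142 = 526.85 + 704.32 = 1231.17
link = 1246.31/1231.17 = 1.012297
Chained index = 100 × 0.888953 × 1.012297 = 89.9885

89.99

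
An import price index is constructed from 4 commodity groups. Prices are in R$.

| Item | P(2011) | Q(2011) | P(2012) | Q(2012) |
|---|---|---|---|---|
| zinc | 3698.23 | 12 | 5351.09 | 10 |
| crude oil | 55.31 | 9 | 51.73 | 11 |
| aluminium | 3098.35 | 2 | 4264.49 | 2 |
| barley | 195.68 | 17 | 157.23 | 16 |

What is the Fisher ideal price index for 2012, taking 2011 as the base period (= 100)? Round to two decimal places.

Laspeyres component (base-period weights):
ΣP(2012)Q(2011) = 5351.09×12 + 51.73×9 + 4264.49×2 + 157.23×17 = 64213.08 + 465.57 + 8528.98 + 2672.91 = 75880.54
ΣP(2011)Q(2011) = 3698.23×12 + 55.31×9 + 3098.35×2 + 195.68×17 = 44378.76 + 497.79 + 6196.7 + 3326.56 = 54399.81
L = 75880.54 / 54399.81 × 100 = 139.4868
Paasche component (current-period weights):
ΣP(2012)Q(2012) = 5351.09×10 + 51.73×11 + 4264.49×2 + 157.23×16 = 53510.9 + 569.03 + 8528.98 + 2515.68 = 65124.59
ΣP(2011)Q(2012) = 3698.23×10 + 55.31×11 + 3098.35×2 + 195.68×16 = 36982.3 + 608.41 + 6196.7 + 3130.88 = 46918.29
P = 65124.59 / 46918.29 × 100 = 138.8043
Fisher = √(L × P) = √(139.4868 × 138.8043) = 139.1451

139.15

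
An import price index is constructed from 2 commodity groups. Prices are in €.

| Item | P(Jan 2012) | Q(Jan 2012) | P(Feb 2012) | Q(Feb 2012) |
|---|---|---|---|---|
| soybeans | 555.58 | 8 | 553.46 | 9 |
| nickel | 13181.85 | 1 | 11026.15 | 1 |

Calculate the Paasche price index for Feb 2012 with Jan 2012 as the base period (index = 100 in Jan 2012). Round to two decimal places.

88.04

Paasche price index uses current-period quantities as weights.
ΣP(Feb 2012)·Q(Feb 2012) = 553.46×9 + 11026.15×1 = 4981.14 + 11026.15 = 16007.29
ΣP(Jan 2012)·Q(Feb 2012) = 555.58×9 + 13181.85×1 = 5000.22 + 13181.85 = 18182.07
Index = 16007.29 / 18182.07 × 100 = 88.0389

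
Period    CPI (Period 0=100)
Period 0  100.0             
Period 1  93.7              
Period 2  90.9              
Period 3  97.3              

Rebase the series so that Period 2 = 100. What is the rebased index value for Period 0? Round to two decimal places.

Rebased(Period 0) = 100.0 / 90.9 × 100 = 110.0110

110.01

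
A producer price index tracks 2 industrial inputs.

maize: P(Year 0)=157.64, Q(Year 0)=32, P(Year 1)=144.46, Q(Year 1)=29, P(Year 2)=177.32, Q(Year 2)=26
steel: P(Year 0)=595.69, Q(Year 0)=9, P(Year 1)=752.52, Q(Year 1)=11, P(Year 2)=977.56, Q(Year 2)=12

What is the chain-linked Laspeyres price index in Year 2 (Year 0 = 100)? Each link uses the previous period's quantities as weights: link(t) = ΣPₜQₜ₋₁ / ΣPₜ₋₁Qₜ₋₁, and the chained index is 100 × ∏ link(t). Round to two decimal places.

Link Year 0→Year 1:
ΣP(Year 1)Q(Year 0) = 144.46×32 + 752.52×9 = 4622.72 + 6772.68 = 11395.4
ΣP(Year 0)Q(Year 0) = 157.64×32 + 595.69×9 = 5044.48 + 5361.21 = 10405.69
link = 11395.4/10405.69 = 1.095112
Link Year 1→Year 2:
ΣP(Year 2)Q(Year 1) = 177.32×29 + 977.56×11 = 5142.28 + 10753.16 = 15895.44
ΣP(Year 1)Q(Year 1) = 144.46×29 + 752.52×11 = 4189.34 + 8277.72 = 12467.06
link = 15895.44/12467.06 = 1.274995
Chained index = 100 × 1.095112 × 1.274995 = 139.6263

139.63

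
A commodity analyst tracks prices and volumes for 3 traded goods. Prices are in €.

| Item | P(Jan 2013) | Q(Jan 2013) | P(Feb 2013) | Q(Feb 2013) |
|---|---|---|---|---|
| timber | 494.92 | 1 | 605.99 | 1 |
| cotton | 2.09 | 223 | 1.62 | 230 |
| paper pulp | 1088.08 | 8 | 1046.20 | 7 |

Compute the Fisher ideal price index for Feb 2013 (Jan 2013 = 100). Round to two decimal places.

96.61

Laspeyres component (base-period weights):
ΣP(Feb 2013)Q(Jan 2013) = 605.99×1 + 1.62×223 + 1046.20×8 = 605.99 + 361.26 + 8369.6 = 9336.85
ΣP(Jan 2013)Q(Jan 2013) = 494.92×1 + 2.09×223 + 1088.08×8 = 494.92 + 466.07 + 8704.64 = 9665.63
L = 9336.85 / 9665.63 × 100 = 96.5985
Paasche component (current-period weights):
ΣP(Feb 2013)Q(Feb 2013) = 605.99×1 + 1.62×230 + 1046.20×7 = 605.99 + 372.6 + 7323.4 = 8301.99
ΣP(Jan 2013)Q(Feb 2013) = 494.92×1 + 2.09×230 + 1088.08×7 = 494.92 + 480.7 + 7616.56 = 8592.18
P = 8301.99 / 8592.18 × 100 = 96.6226
Fisher = √(L × P) = √(96.5985 × 96.6226) = 96.6105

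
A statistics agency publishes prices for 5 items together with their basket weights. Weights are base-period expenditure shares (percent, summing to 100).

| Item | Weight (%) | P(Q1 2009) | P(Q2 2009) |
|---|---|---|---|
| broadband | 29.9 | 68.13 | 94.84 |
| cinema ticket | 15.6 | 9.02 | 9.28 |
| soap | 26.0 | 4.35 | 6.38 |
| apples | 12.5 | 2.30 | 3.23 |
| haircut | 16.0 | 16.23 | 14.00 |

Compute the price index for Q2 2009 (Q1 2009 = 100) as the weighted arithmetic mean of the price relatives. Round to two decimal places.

broadband: 29.9 × (94.84/68.13) = 29.9 × 1.392045 = 41.6221
cinema ticket: 15.6 × (9.28/9.02) = 15.6 × 1.028825 = 16.0497
soap: 26.0 × (6.38/4.35) = 26.0 × 1.466667 = 38.1333
apples: 12.5 × (3.23/2.30) = 12.5 × 1.404348 = 17.5543
haircut: 16.0 × (14.00/16.23) = 16.0 × 0.862600 = 13.8016
Index = Σ wᵢ·(p₁ᵢ/p₀ᵢ) = 41.6221 + 16.0497 + 38.1333 + 17.5543 + 13.8016 = 127.1611

127.16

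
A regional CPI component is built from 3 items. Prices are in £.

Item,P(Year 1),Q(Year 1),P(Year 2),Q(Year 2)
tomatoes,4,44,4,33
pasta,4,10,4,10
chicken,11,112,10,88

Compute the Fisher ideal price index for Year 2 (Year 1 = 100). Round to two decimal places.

92.27

Laspeyres component (base-period weights):
ΣP(Year 2)Q(Year 1) = 4×44 + 4×10 + 10×112 = 176 + 40 + 1120 = 1336
ΣP(Year 1)Q(Year 1) = 4×44 + 4×10 + 11×112 = 176 + 40 + 1232 = 1448
L = 1336 / 1448 × 100 = 92.2652
Paasche component (current-period weights):
ΣP(Year 2)Q(Year 2) = 4×33 + 4×10 + 10×88 = 132 + 40 + 880 = 1052
ΣP(Year 1)Q(Year 2) = 4×33 + 4×10 + 11×88 = 132 + 40 + 968 = 1140
P = 1052 / 1140 × 100 = 92.2807
Fisher = √(L × P) = √(92.2652 × 92.2807) = 92.2729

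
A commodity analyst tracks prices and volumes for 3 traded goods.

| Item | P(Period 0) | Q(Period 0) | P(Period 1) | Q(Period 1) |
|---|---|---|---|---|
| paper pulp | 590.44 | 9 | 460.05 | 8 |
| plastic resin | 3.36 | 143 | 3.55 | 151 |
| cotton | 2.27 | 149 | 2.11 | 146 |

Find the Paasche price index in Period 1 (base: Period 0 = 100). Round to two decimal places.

Paasche price index uses current-period quantities as weights.
ΣP(Period 1)·Q(Period 1) = 460.05×8 + 3.55×151 + 2.11×146 = 3680.4 + 536.05 + 308.06 = 4524.51
ΣP(Period 0)·Q(Period 1) = 590.44×8 + 3.36×151 + 2.27×146 = 4723.52 + 507.36 + 331.42 = 5562.3
Index = 4524.51 / 5562.3 × 100 = 81.3424

81.34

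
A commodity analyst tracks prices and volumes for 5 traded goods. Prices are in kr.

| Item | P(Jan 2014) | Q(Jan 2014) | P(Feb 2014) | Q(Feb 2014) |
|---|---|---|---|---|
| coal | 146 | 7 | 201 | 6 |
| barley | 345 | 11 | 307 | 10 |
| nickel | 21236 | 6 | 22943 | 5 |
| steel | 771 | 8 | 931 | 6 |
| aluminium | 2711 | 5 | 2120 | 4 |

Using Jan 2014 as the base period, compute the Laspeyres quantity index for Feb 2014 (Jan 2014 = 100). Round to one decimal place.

Laspeyres quantity index uses base-period prices as weights.
ΣP(Jan 2014)·Q(Feb 2014) = 146×6 + 345×10 + 21236×5 + 771×6 + 2711×4 = 876 + 3450 + 106180 + 4626 + 10844 = 125976
ΣP(Jan 2014)·Q(Jan 2014) = 146×7 + 345×11 + 21236×6 + 771×8 + 2711×5 = 1022 + 3795 + 127416 + 6168 + 13555 = 151956
Index = 125976 / 151956 × 100 = 82.9029

82.9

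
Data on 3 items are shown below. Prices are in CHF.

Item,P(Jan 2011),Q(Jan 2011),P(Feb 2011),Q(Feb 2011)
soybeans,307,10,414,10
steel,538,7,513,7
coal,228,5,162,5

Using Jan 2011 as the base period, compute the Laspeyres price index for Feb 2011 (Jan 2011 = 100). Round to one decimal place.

Laspeyres price index uses base-period quantities as weights.
ΣP(Feb 2011)·Q(Jan 2011) = 414×10 + 513×7 + 162×5 = 4140 + 3591 + 810 = 8541
ΣP(Jan 2011)·Q(Jan 2011) = 307×10 + 538×7 + 228×5 = 3070 + 3766 + 1140 = 7976
Index = 8541 / 7976 × 100 = 107.0838

107.1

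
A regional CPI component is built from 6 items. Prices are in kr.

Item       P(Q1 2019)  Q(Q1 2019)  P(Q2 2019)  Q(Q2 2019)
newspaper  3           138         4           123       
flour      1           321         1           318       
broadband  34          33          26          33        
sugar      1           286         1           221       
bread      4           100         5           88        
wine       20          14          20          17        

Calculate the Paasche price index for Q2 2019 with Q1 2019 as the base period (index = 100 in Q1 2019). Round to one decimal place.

Paasche price index uses current-period quantities as weights.
ΣP(Q2 2019)·Q(Q2 2019) = 4×123 + 1×318 + 26×33 + 1×221 + 5×88 + 20×17 = 492 + 318 + 858 + 221 + 440 + 340 = 2669
ΣP(Q1 2019)·Q(Q2 2019) = 3×123 + 1×318 + 34×33 + 1×221 + 4×88 + 20×17 = 369 + 318 + 1122 + 221 + 352 + 340 = 2722
Index = 2669 / 2722 × 100 = 98.0529

98.1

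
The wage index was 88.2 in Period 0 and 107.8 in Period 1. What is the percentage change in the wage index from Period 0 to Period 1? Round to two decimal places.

Change = (107.8 − 88.2) / 88.2 × 100
       = 19.6 / 88.2 × 100 = 22.2222%

22.22%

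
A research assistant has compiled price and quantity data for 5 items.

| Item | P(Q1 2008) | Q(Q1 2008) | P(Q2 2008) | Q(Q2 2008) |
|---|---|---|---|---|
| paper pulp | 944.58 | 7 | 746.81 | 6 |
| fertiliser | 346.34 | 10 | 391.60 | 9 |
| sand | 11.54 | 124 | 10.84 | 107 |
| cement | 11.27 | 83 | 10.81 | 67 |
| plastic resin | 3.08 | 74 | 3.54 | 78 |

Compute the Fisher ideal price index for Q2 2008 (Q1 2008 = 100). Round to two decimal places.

Laspeyres component (base-period weights):
ΣP(Q2 2008)Q(Q1 2008) = 746.81×7 + 391.60×10 + 10.84×124 + 10.81×83 + 3.54×74 = 5227.67 + 3916 + 1344.16 + 897.23 + 261.96 = 11647.02
ΣP(Q1 2008)Q(Q1 2008) = 944.58×7 + 346.34×10 + 11.54×124 + 11.27×83 + 3.08×74 = 6612.06 + 3463.4 + 1430.96 + 935.41 + 227.92 = 12669.75
L = 11647.02 / 12669.75 × 100 = 91.9278
Paasche component (current-period weights):
ΣP(Q2 2008)Q(Q2 2008) = 746.81×6 + 391.60×9 + 10.84×107 + 10.81×67 + 3.54×78 = 4480.86 + 3524.4 + 1159.88 + 724.27 + 276.12 = 10165.53
ΣP(Q1 2008)Q(Q2 2008) = 944.58×6 + 346.34×9 + 11.54×107 + 11.27×67 + 3.08×78 = 5667.48 + 3117.06 + 1234.78 + 755.09 + 240.24 = 11014.65
P = 10165.53 / 11014.65 × 100 = 92.2910
Fisher = √(L × P) = √(91.9278 × 92.2910) = 92.1092

92.11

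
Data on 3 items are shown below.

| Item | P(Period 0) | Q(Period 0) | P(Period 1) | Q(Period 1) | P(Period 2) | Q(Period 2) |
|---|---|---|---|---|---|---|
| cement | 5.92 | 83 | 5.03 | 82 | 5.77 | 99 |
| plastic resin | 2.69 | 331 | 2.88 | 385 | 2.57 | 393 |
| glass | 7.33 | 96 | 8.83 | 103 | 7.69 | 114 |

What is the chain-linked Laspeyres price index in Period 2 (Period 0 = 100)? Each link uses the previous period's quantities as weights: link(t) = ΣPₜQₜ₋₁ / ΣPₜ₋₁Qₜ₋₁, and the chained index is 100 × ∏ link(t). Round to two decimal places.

98.67

Link Period 0→Period 1:
ΣP(Period 1)Q(Period 0) = 5.03×83 + 2.88×331 + 8.83×96 = 417.49 + 953.28 + 847.68 = 2218.45
ΣP(Period 0)Q(Period 0) = 5.92×83 + 2.69×331 + 7.33×96 = 491.36 + 890.39 + 703.68 = 2085.43
link = 2218.45/2085.43 = 1.063785
Link Period 1→Period 2:
ΣP(Period 2)Q(Period 1) = 5.77×82 + 2.57×385 + 7.69×103 = 473.14 + 989.45 + 792.07 = 2254.66
ΣP(Period 1)Q(Period 1) = 5.03×82 + 2.88×385 + 8.83×103 = 412.46 + 1108.8 + 909.49 = 2430.75
link = 2254.66/2430.75 = 0.927557
Chained index = 100 × 1.063785 × 0.927557 = 98.6722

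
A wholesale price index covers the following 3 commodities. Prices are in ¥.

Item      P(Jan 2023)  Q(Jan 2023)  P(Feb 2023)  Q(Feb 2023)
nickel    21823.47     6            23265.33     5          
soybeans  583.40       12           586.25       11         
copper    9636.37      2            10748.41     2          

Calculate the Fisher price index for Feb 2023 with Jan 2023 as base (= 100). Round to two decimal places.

106.98

Laspeyres component (base-period weights):
ΣP(Feb 2023)Q(Jan 2023) = 23265.33×6 + 586.25×12 + 10748.41×2 = 139591.98 + 7035 + 21496.82 = 168123.8
ΣP(Jan 2023)Q(Jan 2023) = 21823.47×6 + 583.40×12 + 9636.37×2 = 130940.82 + 7000.8 + 19272.74 = 157214.36
L = 168123.8 / 157214.36 × 100 = 106.9392
Paasche component (current-period weights):
ΣP(Feb 2023)Q(Feb 2023) = 23265.33×5 + 586.25×11 + 10748.41×2 = 116326.65 + 6448.75 + 21496.82 = 144272.22
ΣP(Jan 2023)Q(Feb 2023) = 21823.47×5 + 583.40×11 + 9636.37×2 = 109117.35 + 6417.4 + 19272.74 = 134807.49
P = 144272.22 / 134807.49 × 100 = 107.0209
Fisher = √(L × P) = √(106.9392 × 107.0209) = 106.9801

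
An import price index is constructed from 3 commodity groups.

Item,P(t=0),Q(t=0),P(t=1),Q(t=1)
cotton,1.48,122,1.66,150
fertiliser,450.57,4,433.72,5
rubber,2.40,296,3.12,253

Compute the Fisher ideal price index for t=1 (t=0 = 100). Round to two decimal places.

105.13

Laspeyres component (base-period weights):
ΣP(t=1)Q(t=0) = 1.66×122 + 433.72×4 + 3.12×296 = 202.52 + 1734.88 + 923.52 = 2860.92
ΣP(t=0)Q(t=0) = 1.48×122 + 450.57×4 + 2.40×296 = 180.56 + 1802.28 + 710.4 = 2693.24
L = 2860.92 / 2693.24 × 100 = 106.2260
Paasche component (current-period weights):
ΣP(t=1)Q(t=1) = 1.66×150 + 433.72×5 + 3.12×253 = 249 + 2168.6 + 789.36 = 3206.96
ΣP(t=0)Q(t=1) = 1.48×150 + 450.57×5 + 2.40×253 = 222 + 2252.85 + 607.2 = 3082.05
P = 3206.96 / 3082.05 × 100 = 104.0528
Fisher = √(L × P) = √(106.2260 × 104.0528) = 105.1338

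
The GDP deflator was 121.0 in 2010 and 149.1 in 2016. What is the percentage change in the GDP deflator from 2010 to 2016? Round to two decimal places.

Change = (149.1 − 121.0) / 121.0 × 100
       = 28.1 / 121.0 × 100 = 23.2231%

23.22%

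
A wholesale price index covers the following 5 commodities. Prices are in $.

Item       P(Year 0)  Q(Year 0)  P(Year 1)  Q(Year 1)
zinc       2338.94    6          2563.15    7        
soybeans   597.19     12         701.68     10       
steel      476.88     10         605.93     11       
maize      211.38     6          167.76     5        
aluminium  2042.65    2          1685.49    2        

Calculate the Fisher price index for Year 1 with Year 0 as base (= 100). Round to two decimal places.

Laspeyres component (base-period weights):
ΣP(Year 1)Q(Year 0) = 2563.15×6 + 701.68×12 + 605.93×10 + 167.76×6 + 1685.49×2 = 15378.9 + 8420.16 + 6059.3 + 1006.56 + 3370.98 = 34235.9
ΣP(Year 0)Q(Year 0) = 2338.94×6 + 597.19×12 + 476.88×10 + 211.38×6 + 2042.65×2 = 14033.64 + 7166.28 + 4768.8 + 1268.28 + 4085.3 = 31322.3
L = 34235.9 / 31322.3 × 100 = 109.3020
Paasche component (current-period weights):
ΣP(Year 1)Q(Year 1) = 2563.15×7 + 701.68×10 + 605.93×11 + 167.76×5 + 1685.49×2 = 17942.05 + 7016.8 + 6665.23 + 838.8 + 3370.98 = 35833.86
ΣP(Year 0)Q(Year 1) = 2338.94×7 + 597.19×10 + 476.88×11 + 211.38×5 + 2042.65×2 = 16372.58 + 5971.9 + 5245.68 + 1056.9 + 4085.3 = 32732.36
P = 35833.86 / 32732.36 × 100 = 109.4753
Fisher = √(L × P) = √(109.3020 × 109.4753) = 109.3886

109.39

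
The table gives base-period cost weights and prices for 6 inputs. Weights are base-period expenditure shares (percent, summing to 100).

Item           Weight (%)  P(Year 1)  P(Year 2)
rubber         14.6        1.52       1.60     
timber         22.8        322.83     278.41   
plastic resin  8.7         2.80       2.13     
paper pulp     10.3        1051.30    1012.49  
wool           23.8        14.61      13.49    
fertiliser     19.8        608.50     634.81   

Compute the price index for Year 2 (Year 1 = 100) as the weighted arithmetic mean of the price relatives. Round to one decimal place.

rubber: 14.6 × (1.60/1.52) = 14.6 × 1.052632 = 15.3684
timber: 22.8 × (278.41/322.83) = 22.8 × 0.862404 = 19.6628
plastic resin: 8.7 × (2.13/2.80) = 8.7 × 0.760714 = 6.6182
paper pulp: 10.3 × (1012.49/1051.30) = 10.3 × 0.963084 = 9.9198
wool: 23.8 × (13.49/14.61) = 23.8 × 0.923340 = 21.9755
fertiliser: 19.8 × (634.81/608.50) = 19.8 × 1.043237 = 20.6561
Index = Σ wᵢ·(p₁ᵢ/p₀ᵢ) = 15.3684 + 19.6628 + 6.6182 + 9.9198 + 21.9755 + 20.6561 = 94.2008

94.2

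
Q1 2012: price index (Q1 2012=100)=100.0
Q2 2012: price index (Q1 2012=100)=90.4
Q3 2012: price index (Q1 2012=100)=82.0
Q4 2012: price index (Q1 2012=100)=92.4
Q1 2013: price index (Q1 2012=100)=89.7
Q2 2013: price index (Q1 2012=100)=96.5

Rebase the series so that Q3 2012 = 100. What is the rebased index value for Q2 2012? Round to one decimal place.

110.2

Rebased(Q2 2012) = 90.4 / 82.0 × 100 = 110.2439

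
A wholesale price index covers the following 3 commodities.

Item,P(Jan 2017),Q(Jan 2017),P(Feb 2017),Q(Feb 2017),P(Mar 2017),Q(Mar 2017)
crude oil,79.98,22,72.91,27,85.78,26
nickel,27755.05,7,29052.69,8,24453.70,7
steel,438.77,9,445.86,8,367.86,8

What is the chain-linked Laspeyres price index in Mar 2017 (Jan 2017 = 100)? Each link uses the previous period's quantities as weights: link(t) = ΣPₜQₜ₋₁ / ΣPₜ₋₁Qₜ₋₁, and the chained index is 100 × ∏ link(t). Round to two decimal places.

88.22

Link Jan 2017→Feb 2017:
ΣP(Feb 2017)Q(Jan 2017) = 72.91×22 + 29052.69×7 + 445.86×9 = 1604.02 + 203368.83 + 4012.74 = 208985.59
ΣP(Jan 2017)Q(Jan 2017) = 79.98×22 + 27755.05×7 + 438.77×9 = 1759.56 + 194285.35 + 3948.93 = 199993.84
link = 208985.59/199993.84 = 1.044960
Link Feb 2017→Mar 2017:
ΣP(Mar 2017)Q(Feb 2017) = 85.78×27 + 24453.70×8 + 367.86×8 = 2316.06 + 195629.6 + 2942.88 = 200888.54
ΣP(Feb 2017)Q(Feb 2017) = 72.91×27 + 29052.69×8 + 445.86×8 = 1968.57 + 232421.52 + 3566.88 = 237956.97
link = 200888.54/237956.97 = 0.844222
Chained index = 100 × 1.044960 × 0.844222 = 88.2178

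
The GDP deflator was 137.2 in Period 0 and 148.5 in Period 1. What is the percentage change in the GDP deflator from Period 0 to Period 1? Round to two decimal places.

Change = (148.5 − 137.2) / 137.2 × 100
       = 11.3 / 137.2 × 100 = 8.2362%

8.24%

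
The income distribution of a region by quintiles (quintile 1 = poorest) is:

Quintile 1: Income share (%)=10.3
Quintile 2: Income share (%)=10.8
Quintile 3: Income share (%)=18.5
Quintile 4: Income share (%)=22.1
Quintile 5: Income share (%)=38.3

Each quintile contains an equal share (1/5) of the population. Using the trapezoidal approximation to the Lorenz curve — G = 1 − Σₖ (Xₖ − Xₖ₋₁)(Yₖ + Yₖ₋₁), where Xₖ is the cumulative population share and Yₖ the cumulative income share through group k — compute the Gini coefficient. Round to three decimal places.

0.269

Cumulative income shares Yₖ: 0.1030, 0.2110, 0.3960, 0.6170, 1.0000
Σ (Xₖ−Xₖ₋₁)(Yₖ+Yₖ₋₁) = (1/5)(0.1030+0.0000) + (1/5)(0.2110+0.1030) + (1/5)(0.3960+0.2110) + (1/5)(0.6170+0.3960) + (1/5)(1.0000+0.6170)
  = 0.0206 + 0.0628 + 0.1214 + 0.2026 + 0.3234 = 0.7308
G = 1 − 0.7308 = 0.2692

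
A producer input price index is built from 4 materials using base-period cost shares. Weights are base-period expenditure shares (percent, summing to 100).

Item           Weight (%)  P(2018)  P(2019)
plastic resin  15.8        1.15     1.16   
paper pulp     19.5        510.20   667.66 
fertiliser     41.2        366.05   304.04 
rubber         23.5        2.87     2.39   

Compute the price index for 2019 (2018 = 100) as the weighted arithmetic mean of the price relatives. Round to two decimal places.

plastic resin: 15.8 × (1.16/1.15) = 15.8 × 1.008696 = 15.9374
paper pulp: 19.5 × (667.66/510.20) = 19.5 × 1.308624 = 25.5182
fertiliser: 41.2 × (304.04/366.05) = 41.2 × 0.830597 = 34.2206
rubber: 23.5 × (2.39/2.87) = 23.5 × 0.832753 = 19.5697
Index = Σ wᵢ·(p₁ᵢ/p₀ᵢ) = 15.9374 + 25.5182 + 34.2206 + 19.5697 = 95.2458

95.25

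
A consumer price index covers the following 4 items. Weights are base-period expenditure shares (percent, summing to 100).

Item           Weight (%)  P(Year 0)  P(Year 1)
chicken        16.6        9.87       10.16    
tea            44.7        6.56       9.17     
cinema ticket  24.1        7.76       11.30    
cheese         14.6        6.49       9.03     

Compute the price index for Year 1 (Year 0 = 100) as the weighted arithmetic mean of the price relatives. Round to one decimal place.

chicken: 16.6 × (10.16/9.87) = 16.6 × 1.029382 = 17.0877
tea: 44.7 × (9.17/6.56) = 44.7 × 1.397866 = 62.4846
cinema ticket: 24.1 × (11.30/7.76) = 24.1 × 1.456186 = 35.0941
cheese: 14.6 × (9.03/6.49) = 14.6 × 1.391371 = 20.3140
Index = Σ wᵢ·(p₁ᵢ/p₀ᵢ) = 17.0877 + 62.4846 + 35.0941 + 20.3140 = 134.9804

135.0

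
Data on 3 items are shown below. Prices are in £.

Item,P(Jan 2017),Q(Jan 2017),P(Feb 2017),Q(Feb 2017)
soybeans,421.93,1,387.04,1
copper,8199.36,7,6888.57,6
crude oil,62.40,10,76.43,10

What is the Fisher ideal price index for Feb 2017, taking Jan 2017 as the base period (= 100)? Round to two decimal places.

84.52

Laspeyres component (base-period weights):
ΣP(Feb 2017)Q(Jan 2017) = 387.04×1 + 6888.57×7 + 76.43×10 = 387.04 + 48219.99 + 764.3 = 49371.33
ΣP(Jan 2017)Q(Jan 2017) = 421.93×1 + 8199.36×7 + 62.40×10 = 421.93 + 57395.52 + 624 = 58441.45
L = 49371.33 / 58441.45 × 100 = 84.4800
Paasche component (current-period weights):
ΣP(Feb 2017)Q(Feb 2017) = 387.04×1 + 6888.57×6 + 76.43×10 = 387.04 + 41331.42 + 764.3 = 42482.76
ΣP(Jan 2017)Q(Feb 2017) = 421.93×1 + 8199.36×6 + 62.40×10 = 421.93 + 49196.16 + 624 = 50242.09
P = 42482.76 / 50242.09 × 100 = 84.5561
Fisher = √(L × P) = √(84.4800 × 84.5561) = 84.5180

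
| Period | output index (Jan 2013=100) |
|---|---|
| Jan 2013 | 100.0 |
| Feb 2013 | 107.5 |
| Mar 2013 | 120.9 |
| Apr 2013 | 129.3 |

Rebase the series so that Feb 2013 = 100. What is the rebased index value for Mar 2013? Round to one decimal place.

112.5

Rebased(Mar 2013) = 120.9 / 107.5 × 100 = 112.4651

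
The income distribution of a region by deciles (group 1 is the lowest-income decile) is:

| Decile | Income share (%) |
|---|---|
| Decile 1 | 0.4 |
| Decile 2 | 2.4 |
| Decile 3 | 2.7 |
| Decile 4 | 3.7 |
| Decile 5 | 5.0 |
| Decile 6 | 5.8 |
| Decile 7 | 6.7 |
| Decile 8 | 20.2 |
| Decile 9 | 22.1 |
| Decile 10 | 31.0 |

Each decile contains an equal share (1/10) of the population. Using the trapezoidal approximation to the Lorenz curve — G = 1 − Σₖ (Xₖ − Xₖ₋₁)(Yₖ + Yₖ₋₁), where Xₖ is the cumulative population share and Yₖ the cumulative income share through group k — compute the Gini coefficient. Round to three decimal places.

Cumulative income shares Yₖ: 0.0040, 0.0280, 0.0550, 0.0920, 0.1420, 0.2000, 0.2670, 0.4690, 0.6900, 1.0000
Σ (Xₖ−Xₖ₋₁)(Yₖ+Yₖ₋₁) = (1/10)(0.0040+0.0000) + (1/10)(0.0280+0.0040) + (1/10)(0.0550+0.0280) + (1/10)(0.0920+0.0550) + (1/10)(0.1420+0.0920) + (1/10)(0.2000+0.1420) + (1/10)(0.2670+0.2000) + (1/10)(0.4690+0.2670) + (1/10)(0.6900+0.4690) + (1/10)(1.0000+0.6900)
  = 0.0004 + 0.0032 + 0.0083 + 0.0147 + 0.0234 + 0.0342 + 0.0467 + 0.0736 + 0.1159 + 0.1690 = 0.4894
G = 1 − 0.4894 = 0.5106

0.511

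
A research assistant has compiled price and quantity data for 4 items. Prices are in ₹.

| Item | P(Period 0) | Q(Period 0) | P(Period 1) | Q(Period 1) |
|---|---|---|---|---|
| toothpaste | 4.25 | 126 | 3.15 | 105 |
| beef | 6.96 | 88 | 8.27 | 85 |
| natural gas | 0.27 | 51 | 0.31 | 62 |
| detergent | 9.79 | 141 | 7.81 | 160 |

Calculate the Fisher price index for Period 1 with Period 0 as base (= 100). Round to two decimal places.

88.01

Laspeyres component (base-period weights):
ΣP(Period 1)Q(Period 0) = 3.15×126 + 8.27×88 + 0.31×51 + 7.81×141 = 396.9 + 727.76 + 15.81 + 1101.21 = 2241.68
ΣP(Period 0)Q(Period 0) = 4.25×126 + 6.96×88 + 0.27×51 + 9.79×141 = 535.5 + 612.48 + 13.77 + 1380.39 = 2542.14
L = 2241.68 / 2542.14 × 100 = 88.1808
Paasche component (current-period weights):
ΣP(Period 1)Q(Period 1) = 3.15×105 + 8.27×85 + 0.31×62 + 7.81×160 = 330.75 + 702.95 + 19.22 + 1249.6 = 2302.52
ΣP(Period 0)Q(Period 1) = 4.25×105 + 6.96×85 + 0.27×62 + 9.79×160 = 446.25 + 591.6 + 16.74 + 1566.4 = 2620.99
P = 2302.52 / 2620.99 × 100 = 87.8492
Fisher = √(L × P) = √(88.1808 × 87.8492) = 88.0149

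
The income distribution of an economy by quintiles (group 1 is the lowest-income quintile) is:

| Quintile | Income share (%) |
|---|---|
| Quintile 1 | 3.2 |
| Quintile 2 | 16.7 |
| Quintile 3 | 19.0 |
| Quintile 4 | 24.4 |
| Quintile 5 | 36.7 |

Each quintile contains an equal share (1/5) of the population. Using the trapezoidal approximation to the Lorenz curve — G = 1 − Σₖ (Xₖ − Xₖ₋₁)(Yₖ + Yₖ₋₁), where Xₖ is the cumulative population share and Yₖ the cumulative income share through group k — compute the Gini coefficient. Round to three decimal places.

Cumulative income shares Yₖ: 0.0320, 0.1990, 0.3890, 0.6330, 1.0000
Σ (Xₖ−Xₖ₋₁)(Yₖ+Yₖ₋₁) = (1/5)(0.0320+0.0000) + (1/5)(0.1990+0.0320) + (1/5)(0.3890+0.1990) + (1/5)(0.6330+0.3890) + (1/5)(1.0000+0.6330)
  = 0.0064 + 0.0462 + 0.1176 + 0.2044 + 0.3266 = 0.7012
G = 1 − 0.7012 = 0.2988

0.299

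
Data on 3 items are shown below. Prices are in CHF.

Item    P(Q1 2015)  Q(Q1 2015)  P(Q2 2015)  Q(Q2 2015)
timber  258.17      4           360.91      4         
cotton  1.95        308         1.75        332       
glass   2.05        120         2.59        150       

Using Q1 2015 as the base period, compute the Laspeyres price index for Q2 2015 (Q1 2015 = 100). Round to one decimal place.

Laspeyres price index uses base-period quantities as weights.
ΣP(Q2 2015)·Q(Q1 2015) = 360.91×4 + 1.75×308 + 2.59×120 = 1443.64 + 539 + 310.8 = 2293.44
ΣP(Q1 2015)·Q(Q1 2015) = 258.17×4 + 1.95×308 + 2.05×120 = 1032.68 + 600.6 + 246 = 1879.28
Index = 2293.44 / 1879.28 × 100 = 122.0382

122.0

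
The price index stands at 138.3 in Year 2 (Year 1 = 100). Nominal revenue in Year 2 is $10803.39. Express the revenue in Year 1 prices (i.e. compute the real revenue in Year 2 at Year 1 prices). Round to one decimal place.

7811.6

Real = Nominal ÷ (Index/100) = 10803.39 ÷ (138.3/100)
     = 10803.39 ÷ 1.383 = 7811.5618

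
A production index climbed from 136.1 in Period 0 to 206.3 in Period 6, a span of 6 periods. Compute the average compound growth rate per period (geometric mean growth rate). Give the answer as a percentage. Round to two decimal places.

7.18%

Growth factor = (206.3/136.1)^(1/6) = (1.515797)^(1/6) = 1.071783
Growth rate = 1.071783 − 1 = 0.071783 = 7.1783%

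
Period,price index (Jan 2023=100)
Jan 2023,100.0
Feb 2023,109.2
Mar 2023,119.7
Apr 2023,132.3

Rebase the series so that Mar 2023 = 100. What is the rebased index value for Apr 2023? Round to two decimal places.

110.53

Rebased(Apr 2023) = 132.3 / 119.7 × 100 = 110.5263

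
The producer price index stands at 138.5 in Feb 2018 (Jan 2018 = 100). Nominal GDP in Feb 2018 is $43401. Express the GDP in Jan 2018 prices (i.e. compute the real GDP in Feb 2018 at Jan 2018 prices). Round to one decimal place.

Real = Nominal ÷ (Index/100) = 43401 ÷ (138.5/100)
     = 43401 ÷ 1.385 = 31336.4621

31336.5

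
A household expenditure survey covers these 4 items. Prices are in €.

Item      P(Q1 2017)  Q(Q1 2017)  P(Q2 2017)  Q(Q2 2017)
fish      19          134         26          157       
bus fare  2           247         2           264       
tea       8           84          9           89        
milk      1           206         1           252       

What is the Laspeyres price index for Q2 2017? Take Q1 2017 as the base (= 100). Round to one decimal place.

Laspeyres price index uses base-period quantities as weights.
ΣP(Q2 2017)·Q(Q1 2017) = 26×134 + 2×247 + 9×84 + 1×206 = 3484 + 494 + 756 + 206 = 4940
ΣP(Q1 2017)·Q(Q1 2017) = 19×134 + 2×247 + 8×84 + 1×206 = 2546 + 494 + 672 + 206 = 3918
Index = 4940 / 3918 × 100 = 126.0847

126.1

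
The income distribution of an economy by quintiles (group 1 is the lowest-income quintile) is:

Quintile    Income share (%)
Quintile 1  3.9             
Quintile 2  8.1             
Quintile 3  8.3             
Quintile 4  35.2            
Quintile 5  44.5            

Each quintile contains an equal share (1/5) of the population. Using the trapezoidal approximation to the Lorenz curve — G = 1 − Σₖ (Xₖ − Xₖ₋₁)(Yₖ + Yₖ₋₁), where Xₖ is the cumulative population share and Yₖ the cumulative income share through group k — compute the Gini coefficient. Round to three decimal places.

0.433

Cumulative income shares Yₖ: 0.0390, 0.1200, 0.2030, 0.5550, 1.0000
Σ (Xₖ−Xₖ₋₁)(Yₖ+Yₖ₋₁) = (1/5)(0.0390+0.0000) + (1/5)(0.1200+0.0390) + (1/5)(0.2030+0.1200) + (1/5)(0.5550+0.2030) + (1/5)(1.0000+0.5550)
  = 0.0078 + 0.0318 + 0.0646 + 0.1516 + 0.3110 = 0.5668
G = 1 − 0.5668 = 0.4332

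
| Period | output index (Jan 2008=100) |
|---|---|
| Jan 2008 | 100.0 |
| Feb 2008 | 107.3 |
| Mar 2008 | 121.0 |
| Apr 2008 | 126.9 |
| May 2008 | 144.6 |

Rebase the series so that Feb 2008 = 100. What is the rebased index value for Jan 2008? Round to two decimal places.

Rebased(Jan 2008) = 100.0 / 107.3 × 100 = 93.1966

93.20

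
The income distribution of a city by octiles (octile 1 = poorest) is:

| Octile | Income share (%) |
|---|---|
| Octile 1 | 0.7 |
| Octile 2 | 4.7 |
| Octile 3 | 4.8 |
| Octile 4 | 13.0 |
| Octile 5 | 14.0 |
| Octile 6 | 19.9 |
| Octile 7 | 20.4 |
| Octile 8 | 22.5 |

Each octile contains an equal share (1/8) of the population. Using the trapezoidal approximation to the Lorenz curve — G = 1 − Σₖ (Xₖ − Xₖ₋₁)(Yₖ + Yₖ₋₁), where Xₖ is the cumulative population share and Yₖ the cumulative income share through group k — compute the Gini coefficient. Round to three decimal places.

Cumulative income shares Yₖ: 0.0070, 0.0540, 0.1020, 0.2320, 0.3720, 0.5710, 0.7750, 1.0000
Σ (Xₖ−Xₖ₋₁)(Yₖ+Yₖ₋₁) = (1/8)(0.0070+0.0000) + (1/8)(0.0540+0.0070) + (1/8)(0.1020+0.0540) + (1/8)(0.2320+0.1020) + (1/8)(0.3720+0.2320) + (1/8)(0.5710+0.3720) + (1/8)(0.7750+0.5710) + (1/8)(1.0000+0.7750)
  = 0.0009 + 0.0076 + 0.0195 + 0.0418 + 0.0755 + 0.1179 + 0.1682 + 0.2219 = 0.6532
G = 1 − 0.6532 = 0.3468

0.347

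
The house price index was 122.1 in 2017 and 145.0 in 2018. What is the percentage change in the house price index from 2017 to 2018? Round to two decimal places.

18.76%

Change = (145.0 − 122.1) / 122.1 × 100
       = 22.9 / 122.1 × 100 = 18.7551%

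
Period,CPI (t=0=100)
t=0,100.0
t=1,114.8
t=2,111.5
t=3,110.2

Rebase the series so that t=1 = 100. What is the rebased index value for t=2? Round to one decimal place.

Rebased(t=2) = 111.5 / 114.8 × 100 = 97.1254

97.1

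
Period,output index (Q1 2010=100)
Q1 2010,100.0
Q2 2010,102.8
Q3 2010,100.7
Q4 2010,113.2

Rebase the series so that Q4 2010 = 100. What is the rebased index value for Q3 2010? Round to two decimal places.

88.96

Rebased(Q3 2010) = 100.7 / 113.2 × 100 = 88.9576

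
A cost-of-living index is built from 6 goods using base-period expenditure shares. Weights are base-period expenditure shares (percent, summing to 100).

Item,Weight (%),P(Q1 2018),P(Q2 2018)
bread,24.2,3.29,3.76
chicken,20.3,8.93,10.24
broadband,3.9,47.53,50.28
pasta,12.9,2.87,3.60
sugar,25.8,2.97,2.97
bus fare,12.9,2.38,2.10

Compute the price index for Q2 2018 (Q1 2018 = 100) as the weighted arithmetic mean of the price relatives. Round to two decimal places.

108.42

bread: 24.2 × (3.76/3.29) = 24.2 × 1.142857 = 27.6571
chicken: 20.3 × (10.24/8.93) = 20.3 × 1.146697 = 23.2779
broadband: 3.9 × (50.28/47.53) = 3.9 × 1.057858 = 4.1256
pasta: 12.9 × (3.60/2.87) = 12.9 × 1.254355 = 16.1812
sugar: 25.8 × (2.97/2.97) = 25.8 × 1.000000 = 25.8000
bus fare: 12.9 × (2.10/2.38) = 12.9 × 0.882353 = 11.3824
Index = Σ wᵢ·(p₁ᵢ/p₀ᵢ) = 27.6571 + 23.2779 + 4.1256 + 16.1812 + 25.8000 + 11.3824 = 108.4243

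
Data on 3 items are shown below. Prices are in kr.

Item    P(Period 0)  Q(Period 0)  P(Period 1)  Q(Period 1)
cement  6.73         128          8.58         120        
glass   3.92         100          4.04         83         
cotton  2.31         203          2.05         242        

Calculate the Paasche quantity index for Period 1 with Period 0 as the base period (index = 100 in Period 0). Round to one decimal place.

97.0

Paasche quantity index uses current-period prices as weights.
ΣP(Period 1)·Q(Period 1) = 8.58×120 + 4.04×83 + 2.05×242 = 1029.6 + 335.32 + 496.1 = 1861.02
ΣP(Period 1)·Q(Period 0) = 8.58×128 + 4.04×100 + 2.05×203 = 1098.24 + 404 + 416.15 = 1918.39
Index = 1861.02 / 1918.39 × 100 = 97.0095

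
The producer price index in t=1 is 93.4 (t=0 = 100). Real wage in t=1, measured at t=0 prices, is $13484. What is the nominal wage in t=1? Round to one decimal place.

Nominal = Real × (Index/100) = 13484 × (93.4/100)
        = 13484 × 0.934 = 12594.0560

12594.1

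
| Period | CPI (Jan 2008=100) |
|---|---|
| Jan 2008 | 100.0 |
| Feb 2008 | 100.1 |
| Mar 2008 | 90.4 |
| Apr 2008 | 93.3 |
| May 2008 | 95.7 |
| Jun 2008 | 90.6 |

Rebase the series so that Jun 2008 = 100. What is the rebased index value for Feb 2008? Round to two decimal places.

Rebased(Feb 2008) = 100.1 / 90.6 × 100 = 110.4857

110.49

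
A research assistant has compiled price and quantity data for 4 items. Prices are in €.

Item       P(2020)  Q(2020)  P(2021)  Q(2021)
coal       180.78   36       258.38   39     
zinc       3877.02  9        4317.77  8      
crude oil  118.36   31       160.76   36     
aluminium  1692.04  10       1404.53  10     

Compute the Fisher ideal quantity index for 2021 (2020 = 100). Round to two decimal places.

Laspeyres component (base-period weights):
ΣP(2020)Q(2021) = 180.78×39 + 3877.02×8 + 118.36×36 + 1692.04×10 = 7050.42 + 31016.16 + 4260.96 + 16920.4 = 59247.94
ΣP(2020)Q(2020) = 180.78×36 + 3877.02×9 + 118.36×31 + 1692.04×10 = 6508.08 + 34893.18 + 3669.16 + 16920.4 = 61990.82
L = 59247.94 / 61990.82 × 100 = 95.5753
Paasche component (current-period weights):
ΣP(2021)Q(2021) = 258.38×39 + 4317.77×8 + 160.76×36 + 1404.53×10 = 10076.82 + 34542.16 + 5787.36 + 14045.3 = 64451.64
ΣP(2021)Q(2020) = 258.38×36 + 4317.77×9 + 160.76×31 + 1404.53×10 = 9301.68 + 38859.93 + 4983.56 + 14045.3 = 67190.47
P = 64451.64 / 67190.47 × 100 = 95.9238
Fisher = √(L × P) = √(95.5753 × 95.9238) = 95.7494

95.75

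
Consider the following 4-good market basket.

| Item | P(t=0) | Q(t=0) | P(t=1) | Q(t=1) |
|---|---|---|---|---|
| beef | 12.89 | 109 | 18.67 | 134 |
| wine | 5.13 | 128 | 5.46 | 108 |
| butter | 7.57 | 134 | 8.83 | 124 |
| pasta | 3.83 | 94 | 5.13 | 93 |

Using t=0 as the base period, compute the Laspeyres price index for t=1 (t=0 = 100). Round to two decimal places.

128.04

Laspeyres price index uses base-period quantities as weights.
ΣP(t=1)·Q(t=0) = 18.67×109 + 5.46×128 + 8.83×134 + 5.13×94 = 2035.03 + 698.88 + 1183.22 + 482.22 = 4399.35
ΣP(t=0)·Q(t=0) = 12.89×109 + 5.13×128 + 7.57×134 + 3.83×94 = 1405.01 + 656.64 + 1014.38 + 360.02 = 3436.05
Index = 4399.35 / 3436.05 × 100 = 128.0351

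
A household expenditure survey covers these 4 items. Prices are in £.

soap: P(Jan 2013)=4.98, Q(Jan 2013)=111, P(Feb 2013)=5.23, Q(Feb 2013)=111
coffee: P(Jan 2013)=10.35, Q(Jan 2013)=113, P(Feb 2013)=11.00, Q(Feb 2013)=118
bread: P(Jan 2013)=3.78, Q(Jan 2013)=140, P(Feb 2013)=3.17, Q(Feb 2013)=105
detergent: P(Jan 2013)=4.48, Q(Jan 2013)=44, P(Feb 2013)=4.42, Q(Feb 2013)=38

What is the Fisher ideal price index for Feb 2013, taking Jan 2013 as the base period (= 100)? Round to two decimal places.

101.08

Laspeyres component (base-period weights):
ΣP(Feb 2013)Q(Jan 2013) = 5.23×111 + 11.00×113 + 3.17×140 + 4.42×44 = 580.53 + 1243 + 443.8 + 194.48 = 2461.81
ΣP(Jan 2013)Q(Jan 2013) = 4.98×111 + 10.35×113 + 3.78×140 + 4.48×44 = 552.78 + 1169.55 + 529.2 + 197.12 = 2448.65
L = 2461.81 / 2448.65 × 100 = 100.5374
Paasche component (current-period weights):
ΣP(Feb 2013)Q(Feb 2013) = 5.23×111 + 11.00×118 + 3.17×105 + 4.42×38 = 580.53 + 1298 + 332.85 + 167.96 = 2379.34
ΣP(Jan 2013)Q(Feb 2013) = 4.98×111 + 10.35×118 + 3.78×105 + 4.48×38 = 552.78 + 1221.3 + 396.9 + 170.24 = 2341.22
P = 2379.34 / 2341.22 × 100 = 101.6282
Fisher = √(L × P) = √(100.5374 × 101.6282) = 101.0814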